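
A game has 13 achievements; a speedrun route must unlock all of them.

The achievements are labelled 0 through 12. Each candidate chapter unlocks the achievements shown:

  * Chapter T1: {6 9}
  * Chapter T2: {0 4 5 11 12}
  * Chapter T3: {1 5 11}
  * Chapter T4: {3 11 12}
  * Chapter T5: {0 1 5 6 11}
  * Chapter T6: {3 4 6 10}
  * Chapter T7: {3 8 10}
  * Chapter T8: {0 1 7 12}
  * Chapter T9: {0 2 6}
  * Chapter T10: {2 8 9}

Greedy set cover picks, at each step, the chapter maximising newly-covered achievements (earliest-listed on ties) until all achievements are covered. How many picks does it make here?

4

Greedy: pick T2 (covers 5 new) → pick T6 (covers 3 new) → pick T10 (covers 3 new) → pick T8 (covers 2 new). Total picks: 4.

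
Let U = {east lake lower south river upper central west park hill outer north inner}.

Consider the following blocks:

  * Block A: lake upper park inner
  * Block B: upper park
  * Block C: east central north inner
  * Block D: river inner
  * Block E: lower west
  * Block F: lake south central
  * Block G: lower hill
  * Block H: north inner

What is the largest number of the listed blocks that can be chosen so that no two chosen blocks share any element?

4

B, F, G, H are pairwise disjoint (B={upper,park}; F={lake,south,central}; G={lower,hill}; H={north,inner}).
Every remaining block overlaps one of these, and no 5 of the listed blocks are pairwise disjoint, so 4 is the maximum.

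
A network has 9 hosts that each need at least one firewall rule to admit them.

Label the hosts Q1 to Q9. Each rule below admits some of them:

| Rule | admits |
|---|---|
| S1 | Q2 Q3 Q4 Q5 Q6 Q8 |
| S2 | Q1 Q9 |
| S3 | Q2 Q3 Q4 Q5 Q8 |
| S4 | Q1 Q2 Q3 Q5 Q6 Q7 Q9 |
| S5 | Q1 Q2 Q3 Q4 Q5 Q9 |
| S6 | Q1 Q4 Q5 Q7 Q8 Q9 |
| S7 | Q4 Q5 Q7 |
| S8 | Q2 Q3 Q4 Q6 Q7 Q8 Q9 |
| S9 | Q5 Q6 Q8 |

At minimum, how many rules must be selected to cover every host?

S5 and S8 together: S5 ∪ S8 = {Q1, Q2, Q3, Q4, Q5, Q6, Q7, Q8, Q9} — every host is covered.
No single rule has all 9 hosts (the largest, S4, has 7), so 2 is optimal.

2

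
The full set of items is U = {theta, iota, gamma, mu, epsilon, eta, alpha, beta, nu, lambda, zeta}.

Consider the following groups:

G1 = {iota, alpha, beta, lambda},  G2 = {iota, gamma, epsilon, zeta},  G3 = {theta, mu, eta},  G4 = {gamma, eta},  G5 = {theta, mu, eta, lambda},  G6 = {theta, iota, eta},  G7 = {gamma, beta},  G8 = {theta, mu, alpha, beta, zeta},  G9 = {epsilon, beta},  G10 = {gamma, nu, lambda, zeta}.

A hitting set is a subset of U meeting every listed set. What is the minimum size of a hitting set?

The 3 items {gamma, eta, beta} hit every group.
The groups G3, G9, G10 are pairwise disjoint, so any hitting set needs a separate item for each — at least 3. Hence 3 is optimal.

3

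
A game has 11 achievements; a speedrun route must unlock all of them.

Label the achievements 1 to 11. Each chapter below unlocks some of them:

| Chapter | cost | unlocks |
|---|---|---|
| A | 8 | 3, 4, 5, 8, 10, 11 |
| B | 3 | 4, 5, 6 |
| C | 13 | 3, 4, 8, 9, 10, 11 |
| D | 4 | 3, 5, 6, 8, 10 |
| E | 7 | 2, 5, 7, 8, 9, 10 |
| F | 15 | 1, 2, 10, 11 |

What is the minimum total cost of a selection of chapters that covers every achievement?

B, D, E, F together cover every achievement (B ∪ D ∪ E ∪ F = {1, 2, 3, 4, 5, 6, 7, 8, 9, 10, 11}); total cost 3 + 4 + 7 + 15 = 29.
No covering selection has total cost below 29.

29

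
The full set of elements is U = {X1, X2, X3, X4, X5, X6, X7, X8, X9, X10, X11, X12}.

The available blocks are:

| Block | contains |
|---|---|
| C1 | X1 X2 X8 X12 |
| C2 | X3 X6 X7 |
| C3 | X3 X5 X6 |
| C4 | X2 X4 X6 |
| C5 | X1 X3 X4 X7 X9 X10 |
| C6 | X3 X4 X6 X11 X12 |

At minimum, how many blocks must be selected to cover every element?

4

C1 and C3 and C5 and C6 together: C1 ∪ C3 ∪ C5 ∪ C6 = {X1, X2, X3, X4, X5, X6, X7, X8, X9, X10, X11, X12} — every element is covered.
No 3 of the 6 blocks cover everything (all 20 combinations miss at least one element), so 4 is optimal.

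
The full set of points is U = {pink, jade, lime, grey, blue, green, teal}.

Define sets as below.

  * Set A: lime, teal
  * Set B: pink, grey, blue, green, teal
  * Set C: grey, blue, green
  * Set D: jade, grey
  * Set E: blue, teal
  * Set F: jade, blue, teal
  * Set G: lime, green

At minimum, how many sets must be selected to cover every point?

3

A and B and D together: A ∪ B ∪ D = {pink, jade, lime, grey, blue, green, teal} — every point is covered.
Only B contains pink, so B is forced; the remaining 2 points need at least 2 more sets (each remaining set adds at most 1) — so at least 3 sets are needed, and 3 is optimal.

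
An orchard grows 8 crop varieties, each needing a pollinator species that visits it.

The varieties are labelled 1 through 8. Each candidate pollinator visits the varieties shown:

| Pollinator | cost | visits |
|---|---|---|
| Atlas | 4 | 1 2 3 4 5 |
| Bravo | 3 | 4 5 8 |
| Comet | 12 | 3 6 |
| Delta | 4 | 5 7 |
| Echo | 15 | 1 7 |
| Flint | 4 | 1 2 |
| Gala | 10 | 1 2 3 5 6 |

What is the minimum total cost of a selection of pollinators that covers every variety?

Bravo, Delta, Gala together cover every variety (Bravo ∪ Delta ∪ Gala = {1, 2, 3, 4, 5, 6, 7, 8}); total cost 3 + 4 + 10 = 17.
The greedy pick Atlas, Bravo, Delta, Gala costs 21; no covering selection beats 17.

17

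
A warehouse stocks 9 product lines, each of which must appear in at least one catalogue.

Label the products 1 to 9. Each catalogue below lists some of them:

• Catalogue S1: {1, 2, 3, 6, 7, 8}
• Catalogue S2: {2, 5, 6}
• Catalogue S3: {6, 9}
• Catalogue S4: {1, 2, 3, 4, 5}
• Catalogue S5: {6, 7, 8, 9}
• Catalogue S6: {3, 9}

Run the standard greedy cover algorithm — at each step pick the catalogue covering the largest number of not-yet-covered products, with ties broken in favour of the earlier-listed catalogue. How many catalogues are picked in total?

Greedy: pick S1 (covers 6 new) → pick S4 (covers 2 new) → pick S3 (covers 1 new). Total picks: 3.
(The true minimum cover uses only 2 catalogues, so greedy is not optimal here.)

3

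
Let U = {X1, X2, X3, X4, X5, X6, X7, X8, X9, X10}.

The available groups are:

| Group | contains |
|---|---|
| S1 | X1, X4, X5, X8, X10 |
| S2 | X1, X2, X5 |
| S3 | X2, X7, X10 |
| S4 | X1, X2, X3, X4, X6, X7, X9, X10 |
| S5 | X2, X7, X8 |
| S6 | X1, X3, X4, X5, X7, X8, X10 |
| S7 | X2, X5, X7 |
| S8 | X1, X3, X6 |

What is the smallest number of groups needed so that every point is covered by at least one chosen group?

2

S4 and S6 cover everything between them: the union {X1, X2, X3, X4, X5, X6, X7, X8, X9, X10} is all of U.
No single group has all 10 points (the largest, S4, has 8), so 2 is optimal.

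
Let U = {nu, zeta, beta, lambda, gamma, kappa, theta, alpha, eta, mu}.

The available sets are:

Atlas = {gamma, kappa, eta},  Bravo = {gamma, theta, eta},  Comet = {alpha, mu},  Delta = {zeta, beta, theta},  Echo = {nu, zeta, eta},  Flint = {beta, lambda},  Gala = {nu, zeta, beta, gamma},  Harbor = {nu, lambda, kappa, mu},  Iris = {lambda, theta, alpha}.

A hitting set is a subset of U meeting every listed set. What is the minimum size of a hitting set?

H = {zeta, lambda, eta, mu} meets every set (each contains at least one member of H), and |H| = 4.
No choice of 3 points meets every set, so 4 is the minimum.

4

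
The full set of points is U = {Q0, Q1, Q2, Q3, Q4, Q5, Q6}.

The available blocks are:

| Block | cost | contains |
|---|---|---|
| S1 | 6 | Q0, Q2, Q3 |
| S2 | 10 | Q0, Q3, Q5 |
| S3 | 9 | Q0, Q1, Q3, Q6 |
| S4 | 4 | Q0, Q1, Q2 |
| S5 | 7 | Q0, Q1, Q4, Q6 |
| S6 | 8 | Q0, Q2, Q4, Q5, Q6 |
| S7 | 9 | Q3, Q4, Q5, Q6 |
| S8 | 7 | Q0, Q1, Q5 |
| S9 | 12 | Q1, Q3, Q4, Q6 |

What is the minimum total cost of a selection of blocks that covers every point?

S4, S7 together cover every point (S4 ∪ S7 = {Q0, Q1, Q2, Q3, Q4, Q5, Q6}); total cost 4 + 9 = 13.
No covering selection has total cost below 13.

13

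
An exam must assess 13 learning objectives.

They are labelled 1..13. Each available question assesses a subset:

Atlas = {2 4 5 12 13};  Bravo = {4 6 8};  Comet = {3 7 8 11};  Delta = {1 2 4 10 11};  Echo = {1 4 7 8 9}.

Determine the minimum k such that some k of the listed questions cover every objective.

5

Take {Atlas, Bravo, Comet, Delta, Echo}. Their union is {1, 2, 3, 4, 5, 6, 7, 8, 9, 10, 11, 12, 13}, which is all 13 objectives.
No 4 of the 5 questions cover everything (all 5 combinations miss at least one objective), so 5 is optimal.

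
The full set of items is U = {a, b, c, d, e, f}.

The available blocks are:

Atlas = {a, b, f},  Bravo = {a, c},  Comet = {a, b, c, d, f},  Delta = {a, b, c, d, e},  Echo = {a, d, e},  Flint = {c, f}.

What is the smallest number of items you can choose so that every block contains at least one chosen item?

Take H = {a, c}. Each listed block contains at least one of these, so H is a hitting set of size 2.
The blocks Echo, Flint are pairwise disjoint, so any hitting set needs a separate item for each — at least 2. Hence 2 is optimal.

2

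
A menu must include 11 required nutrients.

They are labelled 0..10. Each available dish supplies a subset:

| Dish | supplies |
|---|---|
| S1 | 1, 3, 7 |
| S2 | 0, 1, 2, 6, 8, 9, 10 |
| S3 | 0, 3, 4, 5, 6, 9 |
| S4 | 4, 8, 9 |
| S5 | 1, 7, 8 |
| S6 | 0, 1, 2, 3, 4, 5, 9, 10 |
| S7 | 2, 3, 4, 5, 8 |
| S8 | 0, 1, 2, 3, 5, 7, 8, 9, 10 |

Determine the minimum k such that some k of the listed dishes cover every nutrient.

2

S3 and S8 together: S3 ∪ S8 = {0, 1, 2, 3, 4, 5, 6, 7, 8, 9, 10} — every nutrient is covered.
No single dish has all 11 nutrients (the largest, S8, has 9), so 2 is optimal.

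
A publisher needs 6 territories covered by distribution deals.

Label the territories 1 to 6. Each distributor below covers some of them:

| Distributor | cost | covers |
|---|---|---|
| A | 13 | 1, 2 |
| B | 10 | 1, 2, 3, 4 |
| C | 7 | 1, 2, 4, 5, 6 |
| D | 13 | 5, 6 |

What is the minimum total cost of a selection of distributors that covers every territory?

B, C together cover every territory (B ∪ C = {1, 2, 3, 4, 5, 6}); total cost 10 + 7 = 17.
No covering selection has total cost below 17.

17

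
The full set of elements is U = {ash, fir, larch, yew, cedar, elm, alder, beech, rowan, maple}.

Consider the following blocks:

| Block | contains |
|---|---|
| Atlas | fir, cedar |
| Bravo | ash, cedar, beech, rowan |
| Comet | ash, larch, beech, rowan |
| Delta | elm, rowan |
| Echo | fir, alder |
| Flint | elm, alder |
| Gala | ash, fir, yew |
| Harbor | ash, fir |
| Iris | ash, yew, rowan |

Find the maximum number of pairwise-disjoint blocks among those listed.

3

Atlas, Flint, Iris are pairwise disjoint (Atlas={fir,cedar}; Flint={elm,alder}; Iris={ash,yew,rowan}).
Every remaining block overlaps one of these, and no 4 of the listed blocks are pairwise disjoint, so 3 is the maximum.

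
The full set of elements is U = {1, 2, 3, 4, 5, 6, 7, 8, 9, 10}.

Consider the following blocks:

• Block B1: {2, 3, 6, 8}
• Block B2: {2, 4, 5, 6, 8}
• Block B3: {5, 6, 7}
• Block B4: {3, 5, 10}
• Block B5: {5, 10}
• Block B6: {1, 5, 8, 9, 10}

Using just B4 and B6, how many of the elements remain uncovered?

4

Union of B4, B6 = {1, 3, 5, 8, 9, 10}.
Not covered: 2, 4, 6, 7 — 4 elements.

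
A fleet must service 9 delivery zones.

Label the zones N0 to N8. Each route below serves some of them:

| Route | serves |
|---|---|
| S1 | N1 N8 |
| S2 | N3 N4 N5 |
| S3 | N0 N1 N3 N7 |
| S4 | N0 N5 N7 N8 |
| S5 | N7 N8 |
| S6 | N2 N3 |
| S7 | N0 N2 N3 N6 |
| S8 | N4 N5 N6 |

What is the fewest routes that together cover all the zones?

S1 and S4 and S6 and S8 together: S1 ∪ S4 ∪ S6 ∪ S8 = {N0, N1, N2, N3, N4, N5, N6, N7, N8} — every zone is covered.
No 3 of the 8 routes cover everything (all 56 combinations miss at least one zone), so 4 is optimal.

4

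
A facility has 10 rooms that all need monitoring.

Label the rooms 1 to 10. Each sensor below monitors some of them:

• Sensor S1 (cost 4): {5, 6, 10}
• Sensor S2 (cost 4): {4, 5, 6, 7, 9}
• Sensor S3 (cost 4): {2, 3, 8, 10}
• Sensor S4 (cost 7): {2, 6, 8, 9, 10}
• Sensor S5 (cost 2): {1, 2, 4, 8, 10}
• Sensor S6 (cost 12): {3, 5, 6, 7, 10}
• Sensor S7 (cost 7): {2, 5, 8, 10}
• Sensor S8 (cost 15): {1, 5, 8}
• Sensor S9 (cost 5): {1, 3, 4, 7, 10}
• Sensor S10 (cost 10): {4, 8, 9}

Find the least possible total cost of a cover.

10

S2, S3, S5 together cover every room (S2 ∪ S3 ∪ S5 = {1, 2, 3, 4, 5, 6, 7, 8, 9, 10}); total cost 4 + 4 + 2 = 10.
No covering selection has total cost below 10.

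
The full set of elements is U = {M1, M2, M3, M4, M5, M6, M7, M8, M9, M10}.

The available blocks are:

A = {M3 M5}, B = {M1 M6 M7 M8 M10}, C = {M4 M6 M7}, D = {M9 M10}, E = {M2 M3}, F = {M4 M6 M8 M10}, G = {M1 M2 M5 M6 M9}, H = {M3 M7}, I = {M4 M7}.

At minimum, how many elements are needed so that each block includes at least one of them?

4

Take T = {M1, M3, M4, M9}. Each listed block contains at least one of these, so T is a hitting set of size 4.
No choice of 3 elements meets every block, so 4 is the minimum.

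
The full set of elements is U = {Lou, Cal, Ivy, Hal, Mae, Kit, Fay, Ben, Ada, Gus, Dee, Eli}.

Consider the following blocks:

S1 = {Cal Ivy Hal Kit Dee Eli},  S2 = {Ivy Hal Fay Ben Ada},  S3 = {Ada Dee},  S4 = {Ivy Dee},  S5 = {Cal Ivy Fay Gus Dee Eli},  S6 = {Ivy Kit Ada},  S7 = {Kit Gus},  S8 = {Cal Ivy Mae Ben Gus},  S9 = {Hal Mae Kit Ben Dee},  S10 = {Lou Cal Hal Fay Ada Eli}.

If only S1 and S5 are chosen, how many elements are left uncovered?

Union of S1, S5 = {Cal, Ivy, Hal, Kit, Fay, Gus, Dee, Eli}.
Not covered: Lou, Mae, Ben, Ada — 4 elements.

4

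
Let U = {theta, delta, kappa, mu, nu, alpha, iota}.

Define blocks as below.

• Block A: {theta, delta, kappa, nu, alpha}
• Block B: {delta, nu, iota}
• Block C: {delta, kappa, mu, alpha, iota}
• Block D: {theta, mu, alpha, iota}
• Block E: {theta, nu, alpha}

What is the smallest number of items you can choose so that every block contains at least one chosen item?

The 2 items {mu, nu} hit every block.
No single item lies in every block, so at least 2 are needed and 2 is optimal.

2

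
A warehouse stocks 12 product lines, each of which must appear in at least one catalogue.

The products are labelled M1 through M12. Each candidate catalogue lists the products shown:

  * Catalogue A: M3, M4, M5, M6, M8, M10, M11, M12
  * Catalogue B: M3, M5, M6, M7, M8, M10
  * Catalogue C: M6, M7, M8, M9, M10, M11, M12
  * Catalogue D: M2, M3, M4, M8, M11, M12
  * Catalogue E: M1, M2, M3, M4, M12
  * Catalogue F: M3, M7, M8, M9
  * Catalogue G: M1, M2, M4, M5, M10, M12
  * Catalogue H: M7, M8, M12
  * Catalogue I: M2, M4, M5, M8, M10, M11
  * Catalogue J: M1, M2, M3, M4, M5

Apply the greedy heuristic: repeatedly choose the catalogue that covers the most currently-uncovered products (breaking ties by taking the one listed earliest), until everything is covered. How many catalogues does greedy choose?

Greedy: pick A (covers 8 new) → pick C (covers 2 new) → pick E (covers 2 new). Total picks: 3.
(The true minimum cover uses only 2 catalogues, so greedy is not optimal here.)

3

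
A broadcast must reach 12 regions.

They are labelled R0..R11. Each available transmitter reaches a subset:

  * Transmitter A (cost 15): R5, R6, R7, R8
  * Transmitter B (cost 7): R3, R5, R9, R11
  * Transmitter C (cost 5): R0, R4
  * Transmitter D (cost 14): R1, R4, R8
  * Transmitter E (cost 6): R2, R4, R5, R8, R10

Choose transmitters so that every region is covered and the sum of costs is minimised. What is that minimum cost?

A, B, C, D, E together cover every region (A ∪ B ∪ C ∪ D ∪ E = {R0, R1, R2, R3, R4, R5, R6, R7, R8, R9, R10, R11}); total cost 15 + 7 + 5 + 14 + 6 = 47.
No covering selection has total cost below 47.

47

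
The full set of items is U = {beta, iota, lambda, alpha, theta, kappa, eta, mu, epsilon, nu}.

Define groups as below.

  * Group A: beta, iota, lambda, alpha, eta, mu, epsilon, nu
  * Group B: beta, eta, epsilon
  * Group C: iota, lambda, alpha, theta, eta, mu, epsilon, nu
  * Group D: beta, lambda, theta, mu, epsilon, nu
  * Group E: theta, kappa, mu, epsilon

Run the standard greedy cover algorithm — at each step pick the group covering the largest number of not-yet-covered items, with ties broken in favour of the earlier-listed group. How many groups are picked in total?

2

Greedy: pick A (covers 8 new) → pick E (covers 2 new). Total picks: 2.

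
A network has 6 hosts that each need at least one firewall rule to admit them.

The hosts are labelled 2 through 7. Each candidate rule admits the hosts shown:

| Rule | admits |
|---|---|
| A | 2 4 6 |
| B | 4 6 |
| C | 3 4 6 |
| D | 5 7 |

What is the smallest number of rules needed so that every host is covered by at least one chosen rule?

A and C and D together: A ∪ C ∪ D = {2, 3, 4, 5, 6, 7} — every host is covered.
Only A contains 2, so A is forced; the remaining 3 hosts need at least 2 more rules (each remaining rule adds at most 2) — so at least 3 rules are needed, and 3 is optimal.

3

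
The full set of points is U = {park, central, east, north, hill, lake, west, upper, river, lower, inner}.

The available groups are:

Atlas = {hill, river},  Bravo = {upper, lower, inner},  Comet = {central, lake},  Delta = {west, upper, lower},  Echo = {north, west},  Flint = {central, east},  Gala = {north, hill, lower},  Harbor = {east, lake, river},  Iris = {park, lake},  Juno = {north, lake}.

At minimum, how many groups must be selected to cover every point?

Take {Atlas, Bravo, Echo, Flint, Iris}. Their union is {park, central, east, north, hill, lake, west, upper, river, lower, inner}, which is all 11 points.
No 4 of the 10 groups cover everything (all 210 combinations miss at least one point), so 5 is optimal.

5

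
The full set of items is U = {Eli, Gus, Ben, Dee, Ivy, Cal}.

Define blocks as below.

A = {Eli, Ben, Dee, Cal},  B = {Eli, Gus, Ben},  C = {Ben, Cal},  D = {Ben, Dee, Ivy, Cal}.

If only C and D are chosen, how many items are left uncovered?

Union of C, D = {Ben, Dee, Ivy, Cal}.
Not covered: Eli, Gus — 2 items.

2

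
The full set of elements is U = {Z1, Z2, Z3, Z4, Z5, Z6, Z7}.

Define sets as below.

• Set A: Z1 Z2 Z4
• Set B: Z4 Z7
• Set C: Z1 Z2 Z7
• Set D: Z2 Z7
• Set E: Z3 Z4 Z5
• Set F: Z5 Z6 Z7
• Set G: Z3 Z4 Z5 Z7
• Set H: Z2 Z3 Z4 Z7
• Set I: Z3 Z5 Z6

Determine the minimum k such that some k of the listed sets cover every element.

Take {C, E, I}. Their union is {Z1, Z2, Z3, Z4, Z5, Z6, Z7}, which is all 7 elements.
No 2 of the 9 sets cover everything (all 36 combinations miss at least one element), so 3 is optimal.

3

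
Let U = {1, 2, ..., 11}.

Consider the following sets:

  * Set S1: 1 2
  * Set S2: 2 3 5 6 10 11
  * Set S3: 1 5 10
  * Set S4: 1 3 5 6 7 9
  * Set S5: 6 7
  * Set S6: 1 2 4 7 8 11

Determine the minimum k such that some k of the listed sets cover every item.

3

S2, S4, and S6 cover everything between them: the union {1, 2, 3, 4, 5, 6, 7, 8, 9, 10, 11} is all of U.
Only S6 contains 4, so S6 is forced; the remaining 5 items need at least 2 more sets (each remaining set adds at most 4) — so at least 3 sets are needed, and 3 is optimal.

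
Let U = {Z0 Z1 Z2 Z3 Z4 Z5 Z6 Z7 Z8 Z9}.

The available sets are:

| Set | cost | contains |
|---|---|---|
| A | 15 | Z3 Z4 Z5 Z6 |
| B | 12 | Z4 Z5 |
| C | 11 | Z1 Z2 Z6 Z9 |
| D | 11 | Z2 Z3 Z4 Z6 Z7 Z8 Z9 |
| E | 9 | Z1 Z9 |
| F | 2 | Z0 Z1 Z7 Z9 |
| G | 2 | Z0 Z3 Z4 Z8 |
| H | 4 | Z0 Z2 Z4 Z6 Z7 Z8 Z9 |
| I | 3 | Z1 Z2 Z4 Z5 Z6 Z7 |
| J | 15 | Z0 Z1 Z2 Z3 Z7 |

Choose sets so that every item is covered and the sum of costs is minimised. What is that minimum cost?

7

F, G, I together cover every item (F ∪ G ∪ I = {Z0, Z1, Z2, Z3, Z4, Z5, Z6, Z7, Z8, Z9}); total cost 2 + 2 + 3 = 7.
No covering selection has total cost below 7.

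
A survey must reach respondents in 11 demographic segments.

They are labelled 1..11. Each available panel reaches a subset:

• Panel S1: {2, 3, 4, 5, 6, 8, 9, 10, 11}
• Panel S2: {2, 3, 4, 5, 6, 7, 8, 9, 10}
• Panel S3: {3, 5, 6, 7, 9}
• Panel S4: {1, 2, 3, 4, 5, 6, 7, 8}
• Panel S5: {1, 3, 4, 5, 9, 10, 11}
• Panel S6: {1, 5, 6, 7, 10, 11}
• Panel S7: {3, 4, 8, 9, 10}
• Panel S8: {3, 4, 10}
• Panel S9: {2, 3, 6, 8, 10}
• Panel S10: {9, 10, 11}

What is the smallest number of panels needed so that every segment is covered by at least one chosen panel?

S2 and S5 together: S2 ∪ S5 = {1, 2, 3, 4, 5, 6, 7, 8, 9, 10, 11} — every segment is covered.
No single panel has all 11 segments (the largest, S1, has 9), so 2 is optimal.

2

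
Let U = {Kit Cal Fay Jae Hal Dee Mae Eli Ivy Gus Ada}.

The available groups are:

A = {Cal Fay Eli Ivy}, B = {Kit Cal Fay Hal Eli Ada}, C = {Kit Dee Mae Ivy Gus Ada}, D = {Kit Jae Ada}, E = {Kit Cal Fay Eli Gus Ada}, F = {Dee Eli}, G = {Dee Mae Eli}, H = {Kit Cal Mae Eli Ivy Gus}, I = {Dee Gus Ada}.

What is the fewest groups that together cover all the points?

3

B and C and D together: B ∪ C ∪ D = {Kit, Cal, Fay, Jae, Hal, Dee, Mae, Eli, Ivy, Gus, Ada} — every point is covered.
Only D contains Jae, so D is forced; the remaining 8 points need at least 2 more groups (each remaining group adds at most 5) — so at least 3 groups are needed, and 3 is optimal.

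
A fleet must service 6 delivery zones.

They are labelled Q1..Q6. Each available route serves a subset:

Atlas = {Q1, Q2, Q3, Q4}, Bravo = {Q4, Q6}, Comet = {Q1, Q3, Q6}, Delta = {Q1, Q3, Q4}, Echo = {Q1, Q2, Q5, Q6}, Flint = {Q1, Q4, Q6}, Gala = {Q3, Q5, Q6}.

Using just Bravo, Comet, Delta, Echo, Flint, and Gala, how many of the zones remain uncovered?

0

Union of Bravo, Comet, Delta, Echo, Flint, Gala = {Q1, Q2, Q3, Q4, Q5, Q6} — that's every zone, so 0 are uncovered.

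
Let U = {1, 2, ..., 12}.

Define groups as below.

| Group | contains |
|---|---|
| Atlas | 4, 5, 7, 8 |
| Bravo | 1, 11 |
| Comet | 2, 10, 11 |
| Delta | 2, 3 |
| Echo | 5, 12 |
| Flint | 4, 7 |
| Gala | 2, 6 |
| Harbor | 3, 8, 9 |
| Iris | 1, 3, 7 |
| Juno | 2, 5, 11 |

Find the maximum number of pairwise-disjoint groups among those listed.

5

Bravo, Echo, Flint, Gala, Harbor are pairwise disjoint (Bravo={1,11}; Echo={5,12}; Flint={4,7}; Gala={2,6}; Harbor={3,8,9}).
Every remaining group overlaps one of these, and no 6 of the listed groups are pairwise disjoint, so 5 is the maximum.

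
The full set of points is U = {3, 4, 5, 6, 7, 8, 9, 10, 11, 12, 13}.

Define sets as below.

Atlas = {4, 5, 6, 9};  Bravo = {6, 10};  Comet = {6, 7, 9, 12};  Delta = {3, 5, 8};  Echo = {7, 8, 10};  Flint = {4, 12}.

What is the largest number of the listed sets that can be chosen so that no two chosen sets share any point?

3

Bravo, Delta, Flint are pairwise disjoint (Bravo={6,10}; Delta={3,5,8}; Flint={4,12}).
Every remaining set overlaps one of these, and no 4 of the listed sets are pairwise disjoint, so 3 is the maximum.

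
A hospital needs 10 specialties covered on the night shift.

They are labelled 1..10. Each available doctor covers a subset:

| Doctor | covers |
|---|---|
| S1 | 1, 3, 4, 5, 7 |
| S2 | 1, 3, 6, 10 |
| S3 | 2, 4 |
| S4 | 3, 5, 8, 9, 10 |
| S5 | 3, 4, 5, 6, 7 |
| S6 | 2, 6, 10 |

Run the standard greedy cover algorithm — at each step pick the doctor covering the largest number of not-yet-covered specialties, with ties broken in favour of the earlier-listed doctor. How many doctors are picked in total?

3

Greedy: pick S1 (covers 5 new) → pick S4 (covers 3 new) → pick S6 (covers 2 new). Total picks: 3.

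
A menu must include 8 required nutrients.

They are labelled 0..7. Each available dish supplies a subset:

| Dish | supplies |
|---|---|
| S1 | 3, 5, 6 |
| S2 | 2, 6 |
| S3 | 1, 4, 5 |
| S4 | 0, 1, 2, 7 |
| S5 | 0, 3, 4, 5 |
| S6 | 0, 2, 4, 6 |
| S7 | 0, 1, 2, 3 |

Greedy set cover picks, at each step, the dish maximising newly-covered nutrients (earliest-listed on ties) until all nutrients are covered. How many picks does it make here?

3

Greedy: pick S4 (covers 4 new) → pick S1 (covers 3 new) → pick S3 (covers 1 new). Total picks: 3.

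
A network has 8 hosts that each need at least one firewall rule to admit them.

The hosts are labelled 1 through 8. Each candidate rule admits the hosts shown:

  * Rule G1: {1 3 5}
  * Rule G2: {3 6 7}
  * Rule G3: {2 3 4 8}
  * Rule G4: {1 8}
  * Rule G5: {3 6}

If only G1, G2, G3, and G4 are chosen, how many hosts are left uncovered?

0

Union of G1, G2, G3, G4 = {1, 2, 3, 4, 5, 6, 7, 8} — that's every host, so 0 are uncovered.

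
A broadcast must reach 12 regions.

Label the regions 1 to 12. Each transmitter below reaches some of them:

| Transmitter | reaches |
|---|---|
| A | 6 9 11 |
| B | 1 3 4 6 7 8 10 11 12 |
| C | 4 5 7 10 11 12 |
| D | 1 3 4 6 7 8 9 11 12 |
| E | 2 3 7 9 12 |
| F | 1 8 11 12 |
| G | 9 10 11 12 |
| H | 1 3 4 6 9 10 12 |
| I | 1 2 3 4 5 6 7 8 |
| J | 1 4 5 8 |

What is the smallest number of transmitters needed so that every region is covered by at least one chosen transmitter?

2

Take {G, I}. Their union is {1, 2, 3, 4, 5, 6, 7, 8, 9, 10, 11, 12}, which is all 12 regions.
No single transmitter has all 12 regions (the largest, B, has 9), so 2 is optimal.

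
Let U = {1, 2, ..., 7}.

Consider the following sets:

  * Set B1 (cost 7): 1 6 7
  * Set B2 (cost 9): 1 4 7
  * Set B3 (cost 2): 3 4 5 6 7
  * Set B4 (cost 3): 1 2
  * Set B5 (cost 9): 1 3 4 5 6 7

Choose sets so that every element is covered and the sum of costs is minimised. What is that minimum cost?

5

B3, B4 together cover every element (B3 ∪ B4 = {1, 2, 3, 4, 5, 6, 7}); total cost 2 + 3 = 5.
No covering selection has total cost below 5.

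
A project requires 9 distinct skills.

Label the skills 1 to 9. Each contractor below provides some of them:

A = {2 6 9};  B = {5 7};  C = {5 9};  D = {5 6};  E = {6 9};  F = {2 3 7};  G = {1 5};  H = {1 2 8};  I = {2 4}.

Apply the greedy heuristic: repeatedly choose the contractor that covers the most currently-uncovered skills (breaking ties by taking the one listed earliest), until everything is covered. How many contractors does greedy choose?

5

Greedy: pick A (covers 3 new) → pick B (covers 2 new) → pick H (covers 2 new) → pick F (covers 1 new) → pick I (covers 1 new). Total picks: 5.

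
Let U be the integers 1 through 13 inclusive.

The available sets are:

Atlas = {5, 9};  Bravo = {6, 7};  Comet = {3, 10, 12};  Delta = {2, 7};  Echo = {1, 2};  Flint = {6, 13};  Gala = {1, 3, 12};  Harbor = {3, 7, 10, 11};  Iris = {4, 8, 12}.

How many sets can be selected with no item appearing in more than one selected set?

5

Atlas, Echo, Flint, Harbor, Iris are pairwise disjoint (Atlas={5,9}; Echo={1,2}; Flint={6,13}; Harbor={3,7,10,11}; Iris={4,8,12}).
Every remaining set overlaps one of these, and no 6 of the listed sets are pairwise disjoint, so 5 is the maximum.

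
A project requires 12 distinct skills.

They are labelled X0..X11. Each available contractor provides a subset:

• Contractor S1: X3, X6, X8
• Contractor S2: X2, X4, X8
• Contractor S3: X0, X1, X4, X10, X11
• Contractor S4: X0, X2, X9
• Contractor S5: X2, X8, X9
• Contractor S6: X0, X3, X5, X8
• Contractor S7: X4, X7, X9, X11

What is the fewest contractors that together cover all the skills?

5

Take {S1, S3, S5, S6, S7}. Their union is {X0, X1, X2, X3, X4, X5, X6, X7, X8, X9, X10, X11}, which is all 12 skills.
No 4 of the 7 contractors cover everything (all 35 combinations miss at least one skill), so 5 is optimal.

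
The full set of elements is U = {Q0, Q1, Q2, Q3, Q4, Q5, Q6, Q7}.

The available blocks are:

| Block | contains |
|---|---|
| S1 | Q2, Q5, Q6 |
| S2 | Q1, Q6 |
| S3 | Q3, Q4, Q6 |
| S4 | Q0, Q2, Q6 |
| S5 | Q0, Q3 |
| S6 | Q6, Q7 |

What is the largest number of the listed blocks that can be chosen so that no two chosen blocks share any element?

S5, S6 are pairwise disjoint (S5={Q0,Q3}; S6={Q6,Q7}).
Every remaining block overlaps one of these, and no 3 of the listed blocks are pairwise disjoint, so 2 is the maximum.

2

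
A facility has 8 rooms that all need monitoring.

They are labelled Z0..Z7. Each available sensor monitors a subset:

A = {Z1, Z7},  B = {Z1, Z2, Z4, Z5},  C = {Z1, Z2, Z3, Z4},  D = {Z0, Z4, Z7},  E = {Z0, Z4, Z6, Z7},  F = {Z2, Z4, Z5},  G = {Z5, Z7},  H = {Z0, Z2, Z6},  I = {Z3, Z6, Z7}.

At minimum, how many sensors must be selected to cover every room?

C and G and H together: C ∪ G ∪ H = {Z0, Z1, Z2, Z3, Z4, Z5, Z6, Z7} — every room is covered.
No 2 of the 9 sensors cover everything (all 36 combinations miss at least one room), so 3 is optimal.

3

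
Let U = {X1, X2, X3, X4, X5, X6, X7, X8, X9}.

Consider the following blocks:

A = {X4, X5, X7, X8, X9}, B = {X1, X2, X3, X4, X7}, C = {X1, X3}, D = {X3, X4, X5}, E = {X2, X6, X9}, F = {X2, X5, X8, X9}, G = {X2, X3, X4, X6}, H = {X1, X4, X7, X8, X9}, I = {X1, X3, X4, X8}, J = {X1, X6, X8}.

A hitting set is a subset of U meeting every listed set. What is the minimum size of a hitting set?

3

The 3 elements {X1, X4, X9} hit every block.
No choice of 2 elements meets every block, so 3 is the minimum.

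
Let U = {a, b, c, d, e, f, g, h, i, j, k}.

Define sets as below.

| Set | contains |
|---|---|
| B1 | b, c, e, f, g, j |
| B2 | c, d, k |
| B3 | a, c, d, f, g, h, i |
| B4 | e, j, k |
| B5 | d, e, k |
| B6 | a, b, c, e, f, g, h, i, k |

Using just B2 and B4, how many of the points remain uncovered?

6

Union of B2, B4 = {c, d, e, j, k}.
Not covered: a, b, f, g, h, i — 6 points.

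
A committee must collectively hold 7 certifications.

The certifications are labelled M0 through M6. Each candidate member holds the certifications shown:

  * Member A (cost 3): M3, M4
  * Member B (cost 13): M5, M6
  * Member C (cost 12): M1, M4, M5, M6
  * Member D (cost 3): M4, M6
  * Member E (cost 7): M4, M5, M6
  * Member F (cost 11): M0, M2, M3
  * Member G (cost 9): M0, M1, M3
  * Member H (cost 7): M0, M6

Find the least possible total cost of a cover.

23

C, F together cover every certification (C ∪ F = {M0, M1, M2, M3, M4, M5, M6}); total cost 12 + 11 = 23.
The greedy pick A, D, G, E, F costs 33; no covering selection beats 23.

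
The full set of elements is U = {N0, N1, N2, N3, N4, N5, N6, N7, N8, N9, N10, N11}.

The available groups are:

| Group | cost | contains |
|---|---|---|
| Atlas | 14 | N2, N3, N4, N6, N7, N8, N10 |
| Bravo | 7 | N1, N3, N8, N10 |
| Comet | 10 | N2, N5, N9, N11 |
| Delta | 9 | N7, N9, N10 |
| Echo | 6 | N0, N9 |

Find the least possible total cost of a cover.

37

Atlas, Bravo, Comet, Echo together cover every element (Atlas ∪ Bravo ∪ Comet ∪ Echo = {N0, N1, N2, N3, N4, N5, N6, N7, N8, N9, N10, N11}); total cost 14 + 7 + 10 + 6 = 37.
No covering selection has total cost below 37.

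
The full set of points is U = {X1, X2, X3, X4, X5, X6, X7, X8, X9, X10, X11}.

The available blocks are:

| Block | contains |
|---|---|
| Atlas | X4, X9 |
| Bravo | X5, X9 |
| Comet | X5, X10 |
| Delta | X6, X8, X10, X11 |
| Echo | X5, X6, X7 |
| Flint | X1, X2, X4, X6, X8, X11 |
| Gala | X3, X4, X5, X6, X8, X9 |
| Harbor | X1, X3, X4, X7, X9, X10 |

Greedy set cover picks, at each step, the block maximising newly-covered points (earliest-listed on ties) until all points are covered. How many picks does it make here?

Greedy: pick Flint (covers 6 new) → pick Harbor (covers 4 new) → pick Bravo (covers 1 new). Total picks: 3.

3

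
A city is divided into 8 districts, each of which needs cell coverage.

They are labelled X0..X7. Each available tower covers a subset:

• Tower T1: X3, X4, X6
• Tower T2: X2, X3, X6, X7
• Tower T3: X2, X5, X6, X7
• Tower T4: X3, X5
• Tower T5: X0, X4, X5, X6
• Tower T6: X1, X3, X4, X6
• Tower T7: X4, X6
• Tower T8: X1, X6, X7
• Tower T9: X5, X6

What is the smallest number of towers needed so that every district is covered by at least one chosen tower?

3

T2 and T5 and T6 together: T2 ∪ T5 ∪ T6 = {X0, X1, X2, X3, X4, X5, X6, X7} — every district is covered.
Only T5 contains X0, so T5 is forced; the remaining 4 districts need at least 2 more towers (each remaining tower adds at most 3) — so at least 3 towers are needed, and 3 is optimal.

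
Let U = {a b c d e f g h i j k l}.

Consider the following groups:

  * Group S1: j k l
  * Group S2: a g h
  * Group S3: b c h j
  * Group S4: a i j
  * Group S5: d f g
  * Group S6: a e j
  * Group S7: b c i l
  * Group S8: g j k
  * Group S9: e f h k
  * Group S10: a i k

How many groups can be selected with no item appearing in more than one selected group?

3

S3, S5, S10 are pairwise disjoint (S3={b,c,h,j}; S5={d,f,g}; S10={a,i,k}).
Every remaining group overlaps one of these, and no 4 of the listed groups are pairwise disjoint, so 3 is the maximum.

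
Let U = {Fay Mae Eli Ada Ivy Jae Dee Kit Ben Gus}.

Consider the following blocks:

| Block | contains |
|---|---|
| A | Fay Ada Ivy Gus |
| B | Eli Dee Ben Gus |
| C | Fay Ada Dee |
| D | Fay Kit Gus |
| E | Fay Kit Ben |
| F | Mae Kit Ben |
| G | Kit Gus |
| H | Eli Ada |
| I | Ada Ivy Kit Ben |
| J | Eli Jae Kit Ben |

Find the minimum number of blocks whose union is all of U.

4

Take {A, C, F, J}. Their union is {Fay, Mae, Eli, Ada, Ivy, Jae, Dee, Kit, Ben, Gus}, which is all 10 points.
No 3 of the 10 blocks cover everything (all 120 combinations miss at least one point), so 4 is optimal.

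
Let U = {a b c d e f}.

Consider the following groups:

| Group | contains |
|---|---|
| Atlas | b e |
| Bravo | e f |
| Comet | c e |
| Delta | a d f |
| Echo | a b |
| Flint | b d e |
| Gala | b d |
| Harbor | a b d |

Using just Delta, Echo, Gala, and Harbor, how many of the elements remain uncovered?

2

Union of Delta, Echo, Gala, Harbor = {a, b, d, f}.
Not covered: c, e — 2 elements.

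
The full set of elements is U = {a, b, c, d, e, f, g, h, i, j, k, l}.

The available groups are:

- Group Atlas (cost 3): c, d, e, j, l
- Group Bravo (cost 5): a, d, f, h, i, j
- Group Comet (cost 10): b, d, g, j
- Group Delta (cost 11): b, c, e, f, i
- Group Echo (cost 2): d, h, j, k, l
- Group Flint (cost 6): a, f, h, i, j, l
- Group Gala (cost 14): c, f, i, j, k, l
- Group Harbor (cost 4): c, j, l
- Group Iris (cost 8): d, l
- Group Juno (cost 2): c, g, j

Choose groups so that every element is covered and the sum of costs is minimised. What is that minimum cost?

20

Bravo, Delta, Echo, Juno together cover every element (Bravo ∪ Delta ∪ Echo ∪ Juno = {a, b, c, d, e, f, g, h, i, j, k, l}); total cost 5 + 11 + 2 + 2 = 20.
The greedy pick Echo, Juno, Bravo, Atlas, Comet costs 22; no covering selection beats 20.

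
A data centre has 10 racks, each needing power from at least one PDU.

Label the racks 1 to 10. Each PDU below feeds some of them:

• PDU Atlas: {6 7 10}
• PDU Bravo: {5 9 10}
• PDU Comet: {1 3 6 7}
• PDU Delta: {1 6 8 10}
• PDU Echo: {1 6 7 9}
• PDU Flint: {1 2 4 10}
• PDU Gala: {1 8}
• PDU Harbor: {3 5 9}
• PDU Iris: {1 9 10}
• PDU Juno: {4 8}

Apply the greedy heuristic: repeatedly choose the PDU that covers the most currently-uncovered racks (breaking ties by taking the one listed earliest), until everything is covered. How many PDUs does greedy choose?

Greedy: pick Comet (covers 4 new) → pick Bravo (covers 3 new) → pick Flint (covers 2 new) → pick Delta (covers 1 new). Total picks: 4.

4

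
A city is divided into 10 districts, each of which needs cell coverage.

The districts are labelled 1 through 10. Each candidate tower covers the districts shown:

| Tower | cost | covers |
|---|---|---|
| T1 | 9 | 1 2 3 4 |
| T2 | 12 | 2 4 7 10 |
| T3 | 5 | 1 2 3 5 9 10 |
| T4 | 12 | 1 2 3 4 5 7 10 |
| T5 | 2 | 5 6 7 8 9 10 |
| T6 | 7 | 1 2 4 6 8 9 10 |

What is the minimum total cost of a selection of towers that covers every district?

T1, T5 together cover every district (T1 ∪ T5 = {1, 2, 3, 4, 5, 6, 7, 8, 9, 10}); total cost 9 + 2 = 11.
The greedy pick T5, T3, T6 costs 14; no covering selection beats 11.

11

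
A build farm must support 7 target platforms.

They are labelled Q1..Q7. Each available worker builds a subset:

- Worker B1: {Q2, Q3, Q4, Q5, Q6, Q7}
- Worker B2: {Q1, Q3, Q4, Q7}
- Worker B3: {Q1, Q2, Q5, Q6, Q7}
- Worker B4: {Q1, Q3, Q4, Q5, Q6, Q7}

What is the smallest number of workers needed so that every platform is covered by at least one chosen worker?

B1 and B4 together: B1 ∪ B4 = {Q1, Q2, Q3, Q4, Q5, Q6, Q7} — every platform is covered.
No single worker has all 7 platforms (the largest, B1, has 6), so 2 is optimal.

2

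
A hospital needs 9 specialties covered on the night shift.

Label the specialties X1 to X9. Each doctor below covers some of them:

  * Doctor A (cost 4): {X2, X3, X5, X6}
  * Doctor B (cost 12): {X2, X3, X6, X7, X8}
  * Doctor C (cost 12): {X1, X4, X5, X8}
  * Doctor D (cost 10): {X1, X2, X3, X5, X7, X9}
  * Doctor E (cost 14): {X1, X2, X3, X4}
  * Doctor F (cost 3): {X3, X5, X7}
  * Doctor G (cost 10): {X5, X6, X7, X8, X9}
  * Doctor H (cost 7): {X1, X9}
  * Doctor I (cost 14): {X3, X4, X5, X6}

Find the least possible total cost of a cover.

24

E, G together cover every specialty (E ∪ G = {X1, X2, X3, X4, X5, X6, X7, X8, X9}); total cost 14 + 10 = 24.
The greedy pick A, F, H, C costs 26; no covering selection beats 24.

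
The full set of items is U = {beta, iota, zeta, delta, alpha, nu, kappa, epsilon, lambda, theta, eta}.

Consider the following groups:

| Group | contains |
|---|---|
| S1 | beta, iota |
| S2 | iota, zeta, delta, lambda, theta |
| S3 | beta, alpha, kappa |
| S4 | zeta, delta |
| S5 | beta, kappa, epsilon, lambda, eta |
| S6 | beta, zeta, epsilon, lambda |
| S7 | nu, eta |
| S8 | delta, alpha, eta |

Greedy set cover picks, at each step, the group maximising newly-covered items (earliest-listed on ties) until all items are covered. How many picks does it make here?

4

Greedy: pick S2 (covers 5 new) → pick S5 (covers 4 new) → pick S3 (covers 1 new) → pick S7 (covers 1 new). Total picks: 4.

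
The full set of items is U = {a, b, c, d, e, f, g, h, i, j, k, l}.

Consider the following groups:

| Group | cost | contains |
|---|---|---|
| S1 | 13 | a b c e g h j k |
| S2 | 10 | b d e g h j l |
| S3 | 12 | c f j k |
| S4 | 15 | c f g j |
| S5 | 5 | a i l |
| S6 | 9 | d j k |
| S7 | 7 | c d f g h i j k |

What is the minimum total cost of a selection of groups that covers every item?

S2, S5, S7 together cover every item (S2 ∪ S5 ∪ S7 = {a, b, c, d, e, f, g, h, i, j, k, l}); total cost 10 + 5 + 7 = 22.
No covering selection has total cost below 22.

22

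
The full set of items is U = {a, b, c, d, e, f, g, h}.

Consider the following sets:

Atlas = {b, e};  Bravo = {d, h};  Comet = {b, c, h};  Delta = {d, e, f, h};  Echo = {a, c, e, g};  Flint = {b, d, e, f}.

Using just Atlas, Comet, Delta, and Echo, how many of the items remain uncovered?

Union of Atlas, Comet, Delta, Echo = {a, b, c, d, e, f, g, h} — that's every item, so 0 are uncovered.

0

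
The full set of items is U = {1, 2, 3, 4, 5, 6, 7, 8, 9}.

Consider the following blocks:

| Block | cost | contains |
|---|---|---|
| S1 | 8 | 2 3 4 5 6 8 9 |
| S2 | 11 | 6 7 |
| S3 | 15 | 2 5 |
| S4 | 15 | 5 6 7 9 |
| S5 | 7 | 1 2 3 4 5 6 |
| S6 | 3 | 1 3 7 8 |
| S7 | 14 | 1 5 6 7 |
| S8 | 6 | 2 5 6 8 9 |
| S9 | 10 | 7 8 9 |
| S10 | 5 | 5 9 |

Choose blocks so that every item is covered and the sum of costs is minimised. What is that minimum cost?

11

S1, S6 together cover every item (S1 ∪ S6 = {1, 2, 3, 4, 5, 6, 7, 8, 9}); total cost 8 + 3 = 11.
The greedy pick S6, S8, S5 costs 16; no covering selection beats 11.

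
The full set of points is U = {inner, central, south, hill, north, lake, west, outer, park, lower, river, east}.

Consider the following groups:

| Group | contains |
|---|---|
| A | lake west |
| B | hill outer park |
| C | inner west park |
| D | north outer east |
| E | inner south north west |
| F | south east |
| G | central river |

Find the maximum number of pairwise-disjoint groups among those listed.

A, B, F, G are pairwise disjoint (A={lake,west}; B={hill,outer,park}; F={south,east}; G={central,river}).
Every remaining group overlaps one of these, and no 5 of the listed groups are pairwise disjoint, so 4 is the maximum.

4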